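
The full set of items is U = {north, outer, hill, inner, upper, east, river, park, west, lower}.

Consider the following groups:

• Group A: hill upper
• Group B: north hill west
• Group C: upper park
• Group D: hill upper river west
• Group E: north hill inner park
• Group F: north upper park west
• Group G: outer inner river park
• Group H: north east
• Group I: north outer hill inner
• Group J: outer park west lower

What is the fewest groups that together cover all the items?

4

D, H, I, and J cover everything between them: the union {north, outer, hill, inner, upper, east, river, park, west, lower} is all of U.
No 3 of the 10 groups cover everything (all 120 combinations miss at least one item), so 4 is optimal.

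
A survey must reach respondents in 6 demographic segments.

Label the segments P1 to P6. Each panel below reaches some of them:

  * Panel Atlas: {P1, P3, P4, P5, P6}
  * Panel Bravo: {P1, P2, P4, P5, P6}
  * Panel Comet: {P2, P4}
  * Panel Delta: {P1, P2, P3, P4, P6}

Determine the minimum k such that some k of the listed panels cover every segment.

2

Atlas and Comet together: Atlas ∪ Comet = {P1, P2, P3, P4, P5, P6} — every segment is covered.
No single panel has all 6 segments (the largest, Atlas, has 5), so 2 is optimal.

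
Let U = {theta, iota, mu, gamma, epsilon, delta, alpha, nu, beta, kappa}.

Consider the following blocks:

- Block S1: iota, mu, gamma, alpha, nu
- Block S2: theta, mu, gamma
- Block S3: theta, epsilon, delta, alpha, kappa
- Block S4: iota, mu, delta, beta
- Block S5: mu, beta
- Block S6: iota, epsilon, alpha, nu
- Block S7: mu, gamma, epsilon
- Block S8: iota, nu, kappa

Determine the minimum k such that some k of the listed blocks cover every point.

S1 and S3 and S4 together: S1 ∪ S3 ∪ S4 = {theta, iota, mu, gamma, epsilon, delta, alpha, nu, beta, kappa} — every point is covered.
No 2 of the 8 blocks cover everything (all 28 combinations miss at least one point), so 3 is optimal.

3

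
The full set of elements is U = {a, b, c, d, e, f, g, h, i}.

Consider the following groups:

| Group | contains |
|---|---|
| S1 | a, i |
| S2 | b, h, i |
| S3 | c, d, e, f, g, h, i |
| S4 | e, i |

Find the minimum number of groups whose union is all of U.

3

Take {S1, S2, S3}. Their union is {a, b, c, d, e, f, g, h, i}, which is all 9 elements.
Only S1 contains a, so S1 is forced; the remaining 7 elements need at least 2 more groups (each remaining group adds at most 6) — so at least 3 groups are needed, and 3 is optimal.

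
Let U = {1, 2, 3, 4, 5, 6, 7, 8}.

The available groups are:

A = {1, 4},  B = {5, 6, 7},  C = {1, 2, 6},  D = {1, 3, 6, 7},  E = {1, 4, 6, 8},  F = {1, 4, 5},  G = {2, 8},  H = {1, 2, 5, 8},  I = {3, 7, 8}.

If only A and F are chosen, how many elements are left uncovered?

5

Union of A, F = {1, 4, 5}.
Not covered: 2, 3, 6, 7, 8 — 5 elements.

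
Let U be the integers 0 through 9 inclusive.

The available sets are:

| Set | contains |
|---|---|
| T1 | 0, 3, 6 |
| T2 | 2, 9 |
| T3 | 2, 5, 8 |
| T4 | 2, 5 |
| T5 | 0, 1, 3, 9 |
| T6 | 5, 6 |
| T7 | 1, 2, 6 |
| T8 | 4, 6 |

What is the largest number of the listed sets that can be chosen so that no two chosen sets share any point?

3

T3, T5, T8 are pairwise disjoint (T3={2,5,8}; T5={0,1,3,9}; T8={4,6}).
Every remaining set overlaps one of these, and no 4 of the listed sets are pairwise disjoint, so 3 is the maximum.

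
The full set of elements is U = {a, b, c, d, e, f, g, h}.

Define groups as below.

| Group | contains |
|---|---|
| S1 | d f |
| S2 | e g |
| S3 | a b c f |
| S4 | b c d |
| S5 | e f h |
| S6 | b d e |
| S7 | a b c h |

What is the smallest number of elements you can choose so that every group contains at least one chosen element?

3

T = {c, e, f} meets every group (each contains at least one member of T), and |T| = 3.
The groups S1, S2, S7 are pairwise disjoint, so any hitting set needs a separate element for each — at least 3. Hence 3 is optimal.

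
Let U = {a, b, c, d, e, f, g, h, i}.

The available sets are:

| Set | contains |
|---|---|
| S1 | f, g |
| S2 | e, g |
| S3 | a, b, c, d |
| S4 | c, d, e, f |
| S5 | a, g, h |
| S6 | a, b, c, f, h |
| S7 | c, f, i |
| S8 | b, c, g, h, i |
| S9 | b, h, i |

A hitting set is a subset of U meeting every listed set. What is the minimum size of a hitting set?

3

Take T = {c, g, h}. Each listed set contains at least one of these, so T is a hitting set of size 3.
No choice of 2 elements meets every set, so 3 is the minimum.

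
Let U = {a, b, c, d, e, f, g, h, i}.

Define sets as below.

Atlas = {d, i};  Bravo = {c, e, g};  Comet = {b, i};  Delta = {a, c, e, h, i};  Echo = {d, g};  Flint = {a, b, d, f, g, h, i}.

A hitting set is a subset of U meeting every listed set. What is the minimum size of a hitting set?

The 2 points {g, i} hit every set.
The sets Delta, Echo are pairwise disjoint, so any hitting set needs a separate point for each — at least 2. Hence 2 is optimal.

2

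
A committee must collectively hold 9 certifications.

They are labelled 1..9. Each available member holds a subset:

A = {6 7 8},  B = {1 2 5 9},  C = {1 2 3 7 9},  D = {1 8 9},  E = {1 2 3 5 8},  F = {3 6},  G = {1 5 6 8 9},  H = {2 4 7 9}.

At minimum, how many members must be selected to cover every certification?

3

E and F and H together: E ∪ F ∪ H = {1, 2, 3, 4, 5, 6, 7, 8, 9} — every certification is covered.
Only H contains 4, so H is forced; the remaining 5 certifications need at least 2 more members (each remaining member adds at most 4) — so at least 3 members are needed, and 3 is optimal.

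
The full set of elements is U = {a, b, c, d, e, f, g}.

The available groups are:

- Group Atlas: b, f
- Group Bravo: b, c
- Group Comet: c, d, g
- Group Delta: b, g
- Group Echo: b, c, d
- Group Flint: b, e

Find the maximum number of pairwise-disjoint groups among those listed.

2

Atlas, Comet are pairwise disjoint (Atlas={b,f}; Comet={c,d,g}).
Every remaining group overlaps one of these, and no 3 of the listed groups are pairwise disjoint, so 2 is the maximum.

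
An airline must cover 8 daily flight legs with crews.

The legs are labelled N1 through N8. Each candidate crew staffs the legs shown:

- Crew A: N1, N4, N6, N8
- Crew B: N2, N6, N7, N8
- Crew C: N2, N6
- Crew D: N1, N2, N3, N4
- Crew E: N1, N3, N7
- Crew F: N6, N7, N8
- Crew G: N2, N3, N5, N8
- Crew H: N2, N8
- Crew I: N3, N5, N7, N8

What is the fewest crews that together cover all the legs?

3

Take {A, D, I}. Their union is {N1, N2, N3, N4, N5, N6, N7, N8}, which is all 8 legs.
No 2 of the 9 crews cover everything (all 36 combinations miss at least one leg), so 3 is optimal.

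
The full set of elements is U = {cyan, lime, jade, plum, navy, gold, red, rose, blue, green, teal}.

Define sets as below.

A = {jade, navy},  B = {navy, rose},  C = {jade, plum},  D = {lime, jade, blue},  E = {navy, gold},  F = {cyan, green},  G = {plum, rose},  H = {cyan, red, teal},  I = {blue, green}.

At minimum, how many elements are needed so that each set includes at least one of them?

4

The 4 elements {cyan, plum, navy, blue} hit every set.
The sets D, E, F, G are pairwise disjoint, so any hitting set needs a separate element for each — at least 4. Hence 4 is optimal.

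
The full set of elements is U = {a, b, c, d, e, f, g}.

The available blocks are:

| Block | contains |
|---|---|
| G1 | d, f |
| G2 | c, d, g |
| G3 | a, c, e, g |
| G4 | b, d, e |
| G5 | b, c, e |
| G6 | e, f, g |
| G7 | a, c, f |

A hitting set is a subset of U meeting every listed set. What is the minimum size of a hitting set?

3

Take H = {a, d, e}. Each listed block contains at least one of these, so H is a hitting set of size 3.
No choice of 2 elements meets every block, so 3 is the minimum.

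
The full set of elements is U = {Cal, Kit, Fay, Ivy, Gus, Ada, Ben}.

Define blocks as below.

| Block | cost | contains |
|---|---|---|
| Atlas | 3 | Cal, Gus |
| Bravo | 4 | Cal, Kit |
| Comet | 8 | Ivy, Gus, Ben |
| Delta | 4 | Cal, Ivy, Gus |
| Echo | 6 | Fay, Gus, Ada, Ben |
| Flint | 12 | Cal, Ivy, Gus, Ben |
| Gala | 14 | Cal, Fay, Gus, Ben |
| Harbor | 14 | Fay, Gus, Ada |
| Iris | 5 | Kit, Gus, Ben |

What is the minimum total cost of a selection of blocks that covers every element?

Bravo, Delta, Echo together cover every element (Bravo ∪ Delta ∪ Echo = {Cal, Kit, Fay, Ivy, Gus, Ada, Ben}); total cost 4 + 4 + 6 = 14.
No covering selection has total cost below 14.

14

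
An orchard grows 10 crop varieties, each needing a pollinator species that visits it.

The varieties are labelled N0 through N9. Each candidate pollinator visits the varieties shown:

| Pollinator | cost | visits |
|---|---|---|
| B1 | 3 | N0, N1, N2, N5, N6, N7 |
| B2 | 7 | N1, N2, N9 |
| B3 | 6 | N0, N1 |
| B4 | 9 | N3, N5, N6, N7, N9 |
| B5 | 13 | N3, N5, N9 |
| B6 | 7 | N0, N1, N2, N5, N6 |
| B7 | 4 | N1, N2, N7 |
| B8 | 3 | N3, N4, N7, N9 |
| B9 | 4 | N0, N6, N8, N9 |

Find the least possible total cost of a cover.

10

B1, B8, B9 together cover every variety (B1 ∪ B8 ∪ B9 = {N0, N1, N2, N3, N4, N5, N6, N7, N8, N9}); total cost 3 + 3 + 4 = 10.
No covering selection has total cost below 10.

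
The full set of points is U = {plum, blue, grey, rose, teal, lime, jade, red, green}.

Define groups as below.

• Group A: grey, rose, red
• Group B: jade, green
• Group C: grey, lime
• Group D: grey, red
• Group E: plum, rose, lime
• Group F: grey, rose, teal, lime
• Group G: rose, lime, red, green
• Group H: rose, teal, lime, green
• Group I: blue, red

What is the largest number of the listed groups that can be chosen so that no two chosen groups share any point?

3

B, E, I are pairwise disjoint (B={jade,green}; E={plum,rose,lime}; I={blue,red}).
Every remaining group overlaps one of these, and no 4 of the listed groups are pairwise disjoint, so 3 is the maximum.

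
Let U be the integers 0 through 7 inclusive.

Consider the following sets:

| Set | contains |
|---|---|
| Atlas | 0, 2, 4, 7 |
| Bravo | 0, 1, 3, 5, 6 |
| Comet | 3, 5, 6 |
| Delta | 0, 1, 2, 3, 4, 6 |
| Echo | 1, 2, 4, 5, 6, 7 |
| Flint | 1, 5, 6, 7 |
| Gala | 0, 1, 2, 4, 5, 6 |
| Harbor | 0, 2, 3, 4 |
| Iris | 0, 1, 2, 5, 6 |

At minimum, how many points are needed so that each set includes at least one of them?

H = {2, 6} meets every set (each contains at least one member of H), and |H| = 2.
The sets Atlas, Comet are pairwise disjoint, so any hitting set needs a separate point for each — at least 2. Hence 2 is optimal.

2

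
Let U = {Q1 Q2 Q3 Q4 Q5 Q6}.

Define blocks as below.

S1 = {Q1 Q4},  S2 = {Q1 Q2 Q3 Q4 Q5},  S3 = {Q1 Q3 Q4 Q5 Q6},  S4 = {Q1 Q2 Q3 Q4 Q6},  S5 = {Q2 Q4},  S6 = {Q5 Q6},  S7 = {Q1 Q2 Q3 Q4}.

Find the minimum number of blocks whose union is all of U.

Take {S4, S6}. Their union is {Q1, Q2, Q3, Q4, Q5, Q6}, which is all 6 items.
No single block has all 6 items (the largest, S2, has 5), so 2 is optimal.

2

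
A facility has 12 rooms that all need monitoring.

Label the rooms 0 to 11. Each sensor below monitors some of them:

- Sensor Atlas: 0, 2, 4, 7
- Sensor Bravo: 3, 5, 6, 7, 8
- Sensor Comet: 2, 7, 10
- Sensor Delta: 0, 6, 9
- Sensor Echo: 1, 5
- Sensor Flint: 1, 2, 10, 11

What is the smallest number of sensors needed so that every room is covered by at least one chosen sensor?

4

Atlas and Bravo and Delta and Flint together: Atlas ∪ Bravo ∪ Delta ∪ Flint = {0, 1, 2, 3, 4, 5, 6, 7, 8, 9, 10, 11} — every room is covered.
Only Delta contains 9, so Delta is forced; the remaining 9 rooms need at least 3 more sensors (each remaining sensor adds at most 4) — so at least 4 sensors are needed, and 4 is optimal.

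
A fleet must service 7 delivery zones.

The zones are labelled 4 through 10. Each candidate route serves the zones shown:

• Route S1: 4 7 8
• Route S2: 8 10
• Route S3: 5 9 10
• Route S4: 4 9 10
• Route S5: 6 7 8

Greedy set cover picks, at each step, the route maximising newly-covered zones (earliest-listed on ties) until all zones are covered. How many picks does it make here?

3

Greedy: pick S1 (covers 3 new) → pick S3 (covers 3 new) → pick S5 (covers 1 new). Total picks: 3.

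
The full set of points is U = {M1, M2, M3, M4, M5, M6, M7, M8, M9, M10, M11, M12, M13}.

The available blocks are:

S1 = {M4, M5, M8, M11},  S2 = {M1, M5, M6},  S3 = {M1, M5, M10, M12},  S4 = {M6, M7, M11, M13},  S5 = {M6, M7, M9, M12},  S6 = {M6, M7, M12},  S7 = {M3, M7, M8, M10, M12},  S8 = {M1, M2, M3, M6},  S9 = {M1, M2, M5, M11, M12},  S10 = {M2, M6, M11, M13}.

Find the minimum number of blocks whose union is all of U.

5

S1 and S5 and S7 and S8 and S10 together: S1 ∪ S5 ∪ S7 ∪ S8 ∪ S10 = {M1, M2, M3, M4, M5, M6, M7, M8, M9, M10, M11, M12, M13} — every point is covered.
No 4 of the 10 blocks cover everything (all 210 combinations miss at least one point), so 5 is optimal.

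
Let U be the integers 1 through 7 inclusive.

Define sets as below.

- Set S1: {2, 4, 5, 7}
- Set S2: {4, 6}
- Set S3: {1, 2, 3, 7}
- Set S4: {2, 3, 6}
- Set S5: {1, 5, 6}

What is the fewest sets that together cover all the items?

3

S1 and S2 and S3 together: S1 ∪ S2 ∪ S3 = {1, 2, 3, 4, 5, 6, 7} — every item is covered.
No 2 of the 5 sets cover everything (all 10 combinations miss at least one item), so 3 is optimal.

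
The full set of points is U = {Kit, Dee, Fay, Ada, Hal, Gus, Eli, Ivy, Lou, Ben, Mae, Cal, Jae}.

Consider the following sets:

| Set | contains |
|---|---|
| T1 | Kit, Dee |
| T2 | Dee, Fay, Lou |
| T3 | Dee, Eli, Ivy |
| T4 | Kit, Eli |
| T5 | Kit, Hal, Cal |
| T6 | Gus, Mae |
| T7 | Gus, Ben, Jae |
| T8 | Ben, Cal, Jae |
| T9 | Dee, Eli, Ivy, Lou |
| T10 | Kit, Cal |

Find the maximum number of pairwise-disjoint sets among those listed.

T2, T4, T6, T8 are pairwise disjoint (T2={Dee,Fay,Lou}; T4={Kit,Eli}; T6={Gus,Mae}; T8={Ben,Cal,Jae}).
Every remaining set overlaps one of these, and no 5 of the listed sets are pairwise disjoint, so 4 is the maximum.

4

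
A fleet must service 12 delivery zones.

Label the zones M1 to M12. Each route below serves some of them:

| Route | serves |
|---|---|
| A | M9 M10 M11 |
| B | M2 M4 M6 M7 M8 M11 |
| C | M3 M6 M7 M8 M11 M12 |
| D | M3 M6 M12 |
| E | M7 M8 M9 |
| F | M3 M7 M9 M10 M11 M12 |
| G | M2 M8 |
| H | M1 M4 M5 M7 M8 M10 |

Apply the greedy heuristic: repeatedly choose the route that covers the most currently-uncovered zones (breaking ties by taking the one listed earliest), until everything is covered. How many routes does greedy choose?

3

Greedy: pick B (covers 6 new) → pick F (covers 4 new) → pick H (covers 2 new). Total picks: 3.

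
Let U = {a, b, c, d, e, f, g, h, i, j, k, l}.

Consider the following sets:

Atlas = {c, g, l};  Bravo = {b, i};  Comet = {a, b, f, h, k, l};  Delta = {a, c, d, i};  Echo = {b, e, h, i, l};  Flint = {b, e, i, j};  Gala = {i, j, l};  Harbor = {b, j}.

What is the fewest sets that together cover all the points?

4

Atlas and Comet and Delta and Flint together: Atlas ∪ Comet ∪ Delta ∪ Flint = {a, b, c, d, e, f, g, h, i, j, k, l} — every point is covered.
No 3 of the 8 sets cover everything (all 56 combinations miss at least one point), so 4 is optimal.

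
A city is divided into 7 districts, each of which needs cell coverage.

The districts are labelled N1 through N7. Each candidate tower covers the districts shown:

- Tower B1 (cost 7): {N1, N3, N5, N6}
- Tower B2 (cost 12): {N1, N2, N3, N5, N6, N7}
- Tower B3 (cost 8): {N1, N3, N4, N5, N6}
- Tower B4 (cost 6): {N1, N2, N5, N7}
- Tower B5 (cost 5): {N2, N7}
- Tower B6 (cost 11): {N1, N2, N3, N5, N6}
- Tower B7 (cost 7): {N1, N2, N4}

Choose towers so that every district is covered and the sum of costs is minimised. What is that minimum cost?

B3, B5 together cover every district (B3 ∪ B5 = {N1, N2, N3, N4, N5, N6, N7}); total cost 8 + 5 = 13.
The greedy pick B4, B3 costs 14; no covering selection beats 13.

13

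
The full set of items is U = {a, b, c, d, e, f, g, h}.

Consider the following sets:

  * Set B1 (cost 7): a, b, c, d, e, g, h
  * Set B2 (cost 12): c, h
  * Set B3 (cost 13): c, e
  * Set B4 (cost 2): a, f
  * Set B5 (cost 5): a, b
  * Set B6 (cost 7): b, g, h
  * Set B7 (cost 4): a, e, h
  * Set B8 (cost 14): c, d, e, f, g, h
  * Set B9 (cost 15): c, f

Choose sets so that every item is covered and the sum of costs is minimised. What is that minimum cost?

B1, B4 together cover every item (B1 ∪ B4 = {a, b, c, d, e, f, g, h}); total cost 7 + 2 = 9.
No covering selection has total cost below 9.

9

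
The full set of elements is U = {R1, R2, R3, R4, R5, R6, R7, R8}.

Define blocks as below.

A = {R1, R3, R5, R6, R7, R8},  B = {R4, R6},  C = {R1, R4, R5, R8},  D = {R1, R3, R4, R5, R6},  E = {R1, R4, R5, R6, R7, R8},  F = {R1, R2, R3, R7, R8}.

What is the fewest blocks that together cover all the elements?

D and F together: D ∪ F = {R1, R2, R3, R4, R5, R6, R7, R8} — every element is covered.
No single block has all 8 elements (the largest, A, has 6), so 2 is optimal.

2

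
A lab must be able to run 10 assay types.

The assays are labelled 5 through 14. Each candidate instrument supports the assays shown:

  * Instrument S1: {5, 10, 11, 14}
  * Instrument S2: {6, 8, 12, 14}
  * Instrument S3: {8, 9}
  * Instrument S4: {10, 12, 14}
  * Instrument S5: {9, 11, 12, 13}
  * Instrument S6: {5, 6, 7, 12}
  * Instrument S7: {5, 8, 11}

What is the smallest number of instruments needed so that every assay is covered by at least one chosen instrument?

4

S1 and S5 and S6 and S7 together: S1 ∪ S5 ∪ S6 ∪ S7 = {5, 6, 7, 8, 9, 10, 11, 12, 13, 14} — every assay is covered.
No 3 of the 7 instruments cover everything (all 35 combinations miss at least one assay), so 4 is optimal.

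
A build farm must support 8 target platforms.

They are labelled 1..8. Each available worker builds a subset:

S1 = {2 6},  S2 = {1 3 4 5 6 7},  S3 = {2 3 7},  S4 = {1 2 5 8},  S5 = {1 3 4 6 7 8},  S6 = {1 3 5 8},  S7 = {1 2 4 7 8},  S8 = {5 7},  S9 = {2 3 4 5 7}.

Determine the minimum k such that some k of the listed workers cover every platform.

2

S2 and S7 together: S2 ∪ S7 = {1, 2, 3, 4, 5, 6, 7, 8} — every platform is covered.
No single worker has all 8 platforms (the largest, S2, has 6), so 2 is optimal.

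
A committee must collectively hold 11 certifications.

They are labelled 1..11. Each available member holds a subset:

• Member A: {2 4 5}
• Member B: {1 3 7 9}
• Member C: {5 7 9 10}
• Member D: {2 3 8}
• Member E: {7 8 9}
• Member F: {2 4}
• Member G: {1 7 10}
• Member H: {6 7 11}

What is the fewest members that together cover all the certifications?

5

A and B and E and G and H together: A ∪ B ∪ E ∪ G ∪ H = {1, 2, 3, 4, 5, 6, 7, 8, 9, 10, 11} — every certification is covered.
No 4 of the 8 members cover everything (all 70 combinations miss at least one certification), so 5 is optimal.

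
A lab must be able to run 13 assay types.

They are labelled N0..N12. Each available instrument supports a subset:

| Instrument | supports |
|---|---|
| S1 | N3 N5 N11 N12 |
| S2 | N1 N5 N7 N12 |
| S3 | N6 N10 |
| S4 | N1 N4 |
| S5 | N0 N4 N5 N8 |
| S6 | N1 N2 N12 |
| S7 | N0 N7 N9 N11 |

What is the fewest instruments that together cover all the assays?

5

S1 and S3 and S5 and S6 and S7 together: S1 ∪ S3 ∪ S5 ∪ S6 ∪ S7 = {N0, N1, N2, N3, N4, N5, N6, N7, N8, N9, N10, N11, N12} — every assay is covered.
No 4 of the 7 instruments cover everything (all 35 combinations miss at least one assay), so 5 is optimal.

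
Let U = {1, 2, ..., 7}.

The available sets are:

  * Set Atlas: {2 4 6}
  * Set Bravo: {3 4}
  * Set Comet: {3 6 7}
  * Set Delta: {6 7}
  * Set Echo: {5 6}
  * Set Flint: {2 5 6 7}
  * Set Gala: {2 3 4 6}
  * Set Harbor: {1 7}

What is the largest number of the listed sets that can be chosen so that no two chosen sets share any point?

3

Bravo, Echo, Harbor are pairwise disjoint (Bravo={3,4}; Echo={5,6}; Harbor={1,7}).
Every remaining set overlaps one of these, and no 4 of the listed sets are pairwise disjoint, so 3 is the maximum.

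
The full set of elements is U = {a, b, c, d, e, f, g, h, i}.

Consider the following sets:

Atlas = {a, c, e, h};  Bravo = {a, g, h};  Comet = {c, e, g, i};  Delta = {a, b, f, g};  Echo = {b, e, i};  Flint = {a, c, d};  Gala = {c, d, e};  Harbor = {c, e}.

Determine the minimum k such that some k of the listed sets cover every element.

4

Bravo, Comet, Delta, and Gala cover everything between them: the union {a, b, c, d, e, f, g, h, i} is all of U.
No 3 of the 8 sets cover everything (all 56 combinations miss at least one element), so 4 is optimal.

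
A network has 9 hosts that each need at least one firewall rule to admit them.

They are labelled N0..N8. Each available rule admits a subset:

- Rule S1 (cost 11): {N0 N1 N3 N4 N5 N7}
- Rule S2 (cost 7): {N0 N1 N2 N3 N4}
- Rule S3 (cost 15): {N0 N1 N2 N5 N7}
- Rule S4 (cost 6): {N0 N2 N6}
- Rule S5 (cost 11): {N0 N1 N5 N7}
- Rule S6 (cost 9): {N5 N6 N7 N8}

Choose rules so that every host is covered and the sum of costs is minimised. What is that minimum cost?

S2, S6 together cover every host (S2 ∪ S6 = {N0, N1, N2, N3, N4, N5, N6, N7, N8}); total cost 7 + 9 = 16.
No covering selection has total cost below 16.

16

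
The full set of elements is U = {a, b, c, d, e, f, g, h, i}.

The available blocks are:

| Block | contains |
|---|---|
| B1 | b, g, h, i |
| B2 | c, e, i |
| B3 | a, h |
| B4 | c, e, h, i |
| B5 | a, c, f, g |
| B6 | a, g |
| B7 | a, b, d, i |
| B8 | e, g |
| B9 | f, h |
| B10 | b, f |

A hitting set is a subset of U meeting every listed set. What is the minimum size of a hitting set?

4

Take T = {a, e, f, h}. Each listed block contains at least one of these, so T is a hitting set of size 4.
No choice of 3 elements meets every block, so 4 is the minimum.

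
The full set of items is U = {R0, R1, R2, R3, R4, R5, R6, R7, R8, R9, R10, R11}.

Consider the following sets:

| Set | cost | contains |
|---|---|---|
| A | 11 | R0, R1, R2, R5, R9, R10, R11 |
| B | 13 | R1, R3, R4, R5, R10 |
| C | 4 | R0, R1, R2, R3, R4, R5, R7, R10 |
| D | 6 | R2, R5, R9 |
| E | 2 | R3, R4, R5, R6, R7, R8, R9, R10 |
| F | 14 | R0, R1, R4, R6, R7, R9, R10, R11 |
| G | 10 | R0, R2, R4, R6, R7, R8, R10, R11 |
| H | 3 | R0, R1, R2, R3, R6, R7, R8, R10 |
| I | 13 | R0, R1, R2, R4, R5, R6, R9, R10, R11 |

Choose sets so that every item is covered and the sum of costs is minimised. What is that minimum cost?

13

A, E together cover every item (A ∪ E = {R0, R1, R2, R3, R4, R5, R6, R7, R8, R9, R10, R11}); total cost 11 + 2 = 13.
The greedy pick E, H, G costs 15; no covering selection beats 13.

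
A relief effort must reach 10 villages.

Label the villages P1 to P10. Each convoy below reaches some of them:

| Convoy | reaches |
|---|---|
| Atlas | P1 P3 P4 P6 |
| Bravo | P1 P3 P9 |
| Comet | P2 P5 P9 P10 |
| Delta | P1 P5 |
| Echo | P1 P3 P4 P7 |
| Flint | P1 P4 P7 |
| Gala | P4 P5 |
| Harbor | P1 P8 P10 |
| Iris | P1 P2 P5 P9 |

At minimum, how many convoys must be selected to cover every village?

Atlas and Comet and Flint and Harbor together: Atlas ∪ Comet ∪ Flint ∪ Harbor = {P1, P2, P3, P4, P5, P6, P7, P8, P9, P10} — every village is covered.
Only Harbor contains P8, so Harbor is forced; the remaining 7 villages need at least 3 more convoys (each remaining convoy adds at most 3) — so at least 4 convoys are needed, and 4 is optimal.

4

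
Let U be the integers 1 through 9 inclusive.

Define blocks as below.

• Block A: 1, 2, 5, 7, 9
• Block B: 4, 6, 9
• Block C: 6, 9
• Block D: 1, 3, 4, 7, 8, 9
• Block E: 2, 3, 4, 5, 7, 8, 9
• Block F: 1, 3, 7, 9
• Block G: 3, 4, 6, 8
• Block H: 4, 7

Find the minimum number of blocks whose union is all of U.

A and G cover everything between them: the union {1, 2, 3, 4, 5, 6, 7, 8, 9} is all of U.
No single block has all 9 elements (the largest, E, has 7), so 2 is optimal.

2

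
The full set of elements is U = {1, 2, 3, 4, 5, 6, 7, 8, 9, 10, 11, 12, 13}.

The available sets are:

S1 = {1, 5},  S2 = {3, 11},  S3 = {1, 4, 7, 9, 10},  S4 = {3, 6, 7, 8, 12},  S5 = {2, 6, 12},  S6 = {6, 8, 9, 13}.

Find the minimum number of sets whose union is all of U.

Take {S1, S2, S3, S5, S6}. Their union is {1, 2, 3, 4, 5, 6, 7, 8, 9, 10, 11, 12, 13}, which is all 13 elements.
No 4 of the 6 sets cover everything (all 15 combinations miss at least one element), so 5 is optimal.

5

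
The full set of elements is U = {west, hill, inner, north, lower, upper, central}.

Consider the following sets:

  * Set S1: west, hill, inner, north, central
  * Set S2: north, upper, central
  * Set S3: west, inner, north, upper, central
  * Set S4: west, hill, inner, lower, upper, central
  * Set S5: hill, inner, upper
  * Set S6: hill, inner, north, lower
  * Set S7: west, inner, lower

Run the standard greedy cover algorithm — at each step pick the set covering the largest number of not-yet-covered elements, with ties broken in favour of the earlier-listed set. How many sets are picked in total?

Greedy: pick S4 (covers 6 new) → pick S1 (covers 1 new). Total picks: 2.

2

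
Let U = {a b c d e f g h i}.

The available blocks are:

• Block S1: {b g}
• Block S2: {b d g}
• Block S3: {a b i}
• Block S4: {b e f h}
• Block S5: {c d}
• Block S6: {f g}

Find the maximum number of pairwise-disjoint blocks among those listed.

S3, S5, S6 are pairwise disjoint (S3={a,b,i}; S5={c,d}; S6={f,g}).
Every remaining block overlaps one of these, and no 4 of the listed blocks are pairwise disjoint, so 3 is the maximum.

3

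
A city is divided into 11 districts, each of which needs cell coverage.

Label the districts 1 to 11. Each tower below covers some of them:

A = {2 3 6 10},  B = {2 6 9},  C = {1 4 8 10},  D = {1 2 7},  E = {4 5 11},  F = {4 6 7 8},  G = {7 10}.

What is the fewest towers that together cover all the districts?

5

A and B and C and E and G together: A ∪ B ∪ C ∪ E ∪ G = {1, 2, 3, 4, 5, 6, 7, 8, 9, 10, 11} — every district is covered.
No 4 of the 7 towers cover everything (all 35 combinations miss at least one district), so 5 is optimal.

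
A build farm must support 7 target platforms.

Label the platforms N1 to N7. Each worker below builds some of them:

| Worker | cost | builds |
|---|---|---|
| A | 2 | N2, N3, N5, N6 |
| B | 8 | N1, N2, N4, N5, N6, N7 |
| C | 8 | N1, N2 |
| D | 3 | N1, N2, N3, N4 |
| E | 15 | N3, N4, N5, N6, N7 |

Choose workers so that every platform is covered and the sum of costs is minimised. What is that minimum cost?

10

A, B together cover every platform (A ∪ B = {N1, N2, N3, N4, N5, N6, N7}); total cost 2 + 8 = 10.
The greedy pick A, D, B costs 13; no covering selection beats 10.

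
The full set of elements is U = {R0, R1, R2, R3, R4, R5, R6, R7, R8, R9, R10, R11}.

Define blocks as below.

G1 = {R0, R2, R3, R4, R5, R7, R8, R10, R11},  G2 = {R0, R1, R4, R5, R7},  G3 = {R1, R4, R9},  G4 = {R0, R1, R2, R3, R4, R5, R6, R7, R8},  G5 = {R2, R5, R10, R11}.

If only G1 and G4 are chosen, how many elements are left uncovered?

Union of G1, G4 = {R0, R1, R2, R3, R4, R5, R6, R7, R8, R10, R11}.
Not covered: R9 — 1 element.

1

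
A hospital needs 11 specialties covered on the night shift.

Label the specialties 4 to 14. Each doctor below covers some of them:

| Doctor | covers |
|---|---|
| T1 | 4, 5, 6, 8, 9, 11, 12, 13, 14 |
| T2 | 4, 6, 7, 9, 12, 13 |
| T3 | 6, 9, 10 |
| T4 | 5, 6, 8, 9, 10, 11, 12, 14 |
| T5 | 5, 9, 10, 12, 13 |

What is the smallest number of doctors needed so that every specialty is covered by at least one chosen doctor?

2

T2 and T4 together: T2 ∪ T4 = {4, 5, 6, 7, 8, 9, 10, 11, 12, 13, 14} — every specialty is covered.
No single doctor has all 11 specialties (the largest, T1, has 9), so 2 is optimal.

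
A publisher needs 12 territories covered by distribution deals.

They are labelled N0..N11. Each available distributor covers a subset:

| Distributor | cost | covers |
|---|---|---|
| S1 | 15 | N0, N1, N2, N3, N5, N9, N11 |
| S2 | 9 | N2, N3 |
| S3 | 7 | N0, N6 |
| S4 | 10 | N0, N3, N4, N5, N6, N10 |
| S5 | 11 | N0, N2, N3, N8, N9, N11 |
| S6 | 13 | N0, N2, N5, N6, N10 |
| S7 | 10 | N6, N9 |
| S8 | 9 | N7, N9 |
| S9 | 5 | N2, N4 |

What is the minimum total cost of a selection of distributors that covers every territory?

45

S1, S4, S5, S8 together cover every territory (S1 ∪ S4 ∪ S5 ∪ S8 = {N0, N1, N2, N3, N4, N5, N6, N7, N8, N9, N10, N11}); total cost 15 + 10 + 11 + 9 = 45.
No covering selection has total cost below 45.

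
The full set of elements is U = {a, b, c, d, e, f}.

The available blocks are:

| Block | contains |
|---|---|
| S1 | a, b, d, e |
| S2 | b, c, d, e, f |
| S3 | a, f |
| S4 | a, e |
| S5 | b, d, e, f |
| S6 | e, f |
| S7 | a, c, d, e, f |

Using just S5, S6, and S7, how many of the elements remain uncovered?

0

Union of S5, S6, S7 = {a, b, c, d, e, f} — that's every element, so 0 are uncovered.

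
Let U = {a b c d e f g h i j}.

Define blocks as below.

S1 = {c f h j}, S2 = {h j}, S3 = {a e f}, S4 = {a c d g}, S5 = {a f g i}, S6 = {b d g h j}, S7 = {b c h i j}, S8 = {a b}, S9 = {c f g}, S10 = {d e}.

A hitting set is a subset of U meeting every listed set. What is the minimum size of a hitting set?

4

The 4 items {a, e, g, j} hit every block.
The blocks S2, S8, S9, S10 are pairwise disjoint, so any hitting set needs a separate item for each — at least 4. Hence 4 is optimal.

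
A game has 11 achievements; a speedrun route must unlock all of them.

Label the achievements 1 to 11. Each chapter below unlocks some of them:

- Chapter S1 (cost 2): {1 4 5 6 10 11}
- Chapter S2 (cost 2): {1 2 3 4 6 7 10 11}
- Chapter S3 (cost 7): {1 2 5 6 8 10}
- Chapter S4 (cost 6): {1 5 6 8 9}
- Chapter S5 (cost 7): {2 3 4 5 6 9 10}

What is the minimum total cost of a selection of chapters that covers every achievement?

8

S2, S4 together cover every achievement (S2 ∪ S4 = {1, 2, 3, 4, 5, 6, 7, 8, 9, 10, 11}); total cost 2 + 6 = 8.
The greedy pick S2, S1, S4 costs 10; no covering selection beats 8.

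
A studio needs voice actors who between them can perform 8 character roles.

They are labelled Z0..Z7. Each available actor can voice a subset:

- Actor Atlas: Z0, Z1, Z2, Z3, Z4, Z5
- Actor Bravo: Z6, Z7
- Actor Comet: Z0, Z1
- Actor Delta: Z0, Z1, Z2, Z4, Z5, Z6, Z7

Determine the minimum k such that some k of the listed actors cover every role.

Atlas and Delta together: Atlas ∪ Delta = {Z0, Z1, Z2, Z3, Z4, Z5, Z6, Z7} — every role is covered.
No single actor has all 8 roles (the largest, Delta, has 7), so 2 is optimal.

2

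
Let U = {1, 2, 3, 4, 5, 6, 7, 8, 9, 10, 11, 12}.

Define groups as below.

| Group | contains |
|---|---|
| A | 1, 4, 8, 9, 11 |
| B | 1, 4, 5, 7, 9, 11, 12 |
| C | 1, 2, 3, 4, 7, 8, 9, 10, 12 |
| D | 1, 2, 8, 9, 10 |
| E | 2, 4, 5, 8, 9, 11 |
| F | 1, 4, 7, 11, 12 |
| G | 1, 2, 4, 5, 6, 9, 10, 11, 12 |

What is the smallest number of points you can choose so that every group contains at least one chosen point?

H = {1, 8} meets every group (each contains at least one member of H), and |H| = 2.
No single point lies in every group, so at least 2 are needed and 2 is optimal.

2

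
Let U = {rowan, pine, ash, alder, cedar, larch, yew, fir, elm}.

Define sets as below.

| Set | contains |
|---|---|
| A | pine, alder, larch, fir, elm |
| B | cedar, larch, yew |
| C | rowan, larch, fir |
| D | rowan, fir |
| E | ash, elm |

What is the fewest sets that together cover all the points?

4

A, B, D, and E cover everything between them: the union {rowan, pine, ash, alder, cedar, larch, yew, fir, elm} is all of U.
No 3 of the 5 sets cover everything (all 10 combinations miss at least one point), so 4 is optimal.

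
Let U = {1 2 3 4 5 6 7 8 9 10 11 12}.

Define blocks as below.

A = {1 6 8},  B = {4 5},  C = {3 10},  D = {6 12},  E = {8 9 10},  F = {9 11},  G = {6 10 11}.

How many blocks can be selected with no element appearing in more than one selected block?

4

A, B, C, F are pairwise disjoint (A={1,6,8}; B={4,5}; C={3,10}; F={9,11}).
Every remaining block overlaps one of these, and no 5 of the listed blocks are pairwise disjoint, so 4 is the maximum.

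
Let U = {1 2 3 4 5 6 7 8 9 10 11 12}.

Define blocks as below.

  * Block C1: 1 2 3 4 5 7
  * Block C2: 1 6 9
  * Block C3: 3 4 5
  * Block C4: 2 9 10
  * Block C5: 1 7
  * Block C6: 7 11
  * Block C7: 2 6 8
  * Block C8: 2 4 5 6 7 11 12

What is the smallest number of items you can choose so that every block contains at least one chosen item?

4

The 4 items {4, 6, 7, 9} hit every block.
No choice of 3 items meets every block, so 4 is the minimum.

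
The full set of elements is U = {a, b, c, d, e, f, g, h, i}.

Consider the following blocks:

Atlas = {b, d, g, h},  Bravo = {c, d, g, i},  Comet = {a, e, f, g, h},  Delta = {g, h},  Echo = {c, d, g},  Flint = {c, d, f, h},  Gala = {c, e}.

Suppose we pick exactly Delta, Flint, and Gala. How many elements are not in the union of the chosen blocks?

Union of Delta, Flint, Gala = {c, d, e, f, g, h}.
Not covered: a, b, i — 3 elements.

3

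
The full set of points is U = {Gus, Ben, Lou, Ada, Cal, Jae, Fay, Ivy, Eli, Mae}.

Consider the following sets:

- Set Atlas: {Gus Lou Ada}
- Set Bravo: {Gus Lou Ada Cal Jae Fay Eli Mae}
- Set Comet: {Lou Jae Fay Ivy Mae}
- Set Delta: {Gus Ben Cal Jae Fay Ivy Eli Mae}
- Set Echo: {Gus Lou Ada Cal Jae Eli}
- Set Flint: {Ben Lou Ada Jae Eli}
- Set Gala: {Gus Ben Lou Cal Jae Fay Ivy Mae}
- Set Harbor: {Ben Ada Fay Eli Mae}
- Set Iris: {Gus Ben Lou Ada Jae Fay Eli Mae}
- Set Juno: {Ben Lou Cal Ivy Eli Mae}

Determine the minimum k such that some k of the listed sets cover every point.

2

Gala and Harbor together: Gala ∪ Harbor = {Gus, Ben, Lou, Ada, Cal, Jae, Fay, Ivy, Eli, Mae} — every point is covered.
No single set has all 10 points (the largest, Bravo, has 8), so 2 is optimal.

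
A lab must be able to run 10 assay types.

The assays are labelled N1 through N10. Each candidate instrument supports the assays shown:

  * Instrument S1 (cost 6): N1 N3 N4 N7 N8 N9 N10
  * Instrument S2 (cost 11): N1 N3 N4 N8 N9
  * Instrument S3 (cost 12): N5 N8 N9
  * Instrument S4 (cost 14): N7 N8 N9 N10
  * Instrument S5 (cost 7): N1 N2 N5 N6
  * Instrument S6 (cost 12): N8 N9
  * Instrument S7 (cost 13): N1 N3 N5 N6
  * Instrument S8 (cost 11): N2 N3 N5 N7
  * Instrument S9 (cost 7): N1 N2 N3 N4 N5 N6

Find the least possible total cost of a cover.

S1, S9 together cover every assay (S1 ∪ S9 = {N1, N2, N3, N4, N5, N6, N7, N8, N9, N10}); total cost 6 + 7 = 13.
No covering selection has total cost below 13.

13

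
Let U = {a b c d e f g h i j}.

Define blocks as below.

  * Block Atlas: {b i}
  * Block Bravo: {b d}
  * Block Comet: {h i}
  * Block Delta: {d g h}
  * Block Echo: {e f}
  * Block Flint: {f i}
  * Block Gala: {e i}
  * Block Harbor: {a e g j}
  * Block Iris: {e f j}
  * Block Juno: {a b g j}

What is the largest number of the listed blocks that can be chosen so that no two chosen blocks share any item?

Comet, Echo, Juno are pairwise disjoint (Comet={h,i}; Echo={e,f}; Juno={a,b,g,j}).
Every remaining block overlaps one of these, and no 4 of the listed blocks are pairwise disjoint, so 3 is the maximum.

3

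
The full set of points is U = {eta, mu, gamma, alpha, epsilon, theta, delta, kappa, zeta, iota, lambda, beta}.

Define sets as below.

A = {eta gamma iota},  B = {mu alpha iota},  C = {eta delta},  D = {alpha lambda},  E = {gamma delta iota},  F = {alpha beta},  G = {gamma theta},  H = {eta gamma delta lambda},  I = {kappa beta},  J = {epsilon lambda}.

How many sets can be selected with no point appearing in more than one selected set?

B, C, G, I, J are pairwise disjoint (B={mu,alpha,iota}; C={eta,delta}; G={gamma,theta}; I={kappa,beta}; J={epsilon,lambda}).
Every remaining set overlaps one of these, and no 6 of the listed sets are pairwise disjoint, so 5 is the maximum.

5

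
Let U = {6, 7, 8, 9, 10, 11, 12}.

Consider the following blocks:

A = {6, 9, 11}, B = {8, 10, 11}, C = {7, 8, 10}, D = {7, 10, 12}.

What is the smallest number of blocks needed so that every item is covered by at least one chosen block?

3

A and B and D together: A ∪ B ∪ D = {6, 7, 8, 9, 10, 11, 12} — every item is covered.
Each block has at most 3 items, and 2·3 = 6 < 7 — so at least 3 blocks are needed, and 3 is optimal.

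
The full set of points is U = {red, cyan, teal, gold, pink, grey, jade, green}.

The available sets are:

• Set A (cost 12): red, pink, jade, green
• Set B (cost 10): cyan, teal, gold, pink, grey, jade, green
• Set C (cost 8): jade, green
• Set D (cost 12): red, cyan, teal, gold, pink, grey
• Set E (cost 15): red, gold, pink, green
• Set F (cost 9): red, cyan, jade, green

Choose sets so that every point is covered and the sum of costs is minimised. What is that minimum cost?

B, F together cover every point (B ∪ F = {red, cyan, teal, gold, pink, grey, jade, green}); total cost 10 + 9 = 19.
No covering selection has total cost below 19.

19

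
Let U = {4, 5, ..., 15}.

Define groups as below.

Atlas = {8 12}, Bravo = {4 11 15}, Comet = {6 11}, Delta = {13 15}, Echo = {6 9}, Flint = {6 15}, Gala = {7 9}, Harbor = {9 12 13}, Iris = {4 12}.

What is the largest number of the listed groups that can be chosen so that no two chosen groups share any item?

4

Comet, Delta, Gala, Iris are pairwise disjoint (Comet={6,11}; Delta={13,15}; Gala={7,9}; Iris={4,12}).
Every remaining group overlaps one of these, and no 5 of the listed groups are pairwise disjoint, so 4 is the maximum.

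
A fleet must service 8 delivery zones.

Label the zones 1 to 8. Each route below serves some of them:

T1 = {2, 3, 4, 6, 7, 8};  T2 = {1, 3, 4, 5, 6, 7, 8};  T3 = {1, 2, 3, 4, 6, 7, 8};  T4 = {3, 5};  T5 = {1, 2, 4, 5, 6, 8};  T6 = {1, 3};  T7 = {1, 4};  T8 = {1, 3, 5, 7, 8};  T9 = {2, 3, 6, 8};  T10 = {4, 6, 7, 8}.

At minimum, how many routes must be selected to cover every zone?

T2 and T9 together: T2 ∪ T9 = {1, 2, 3, 4, 5, 6, 7, 8} — every zone is covered.
No single route has all 8 zones (the largest, T2, has 7), so 2 is optimal.

2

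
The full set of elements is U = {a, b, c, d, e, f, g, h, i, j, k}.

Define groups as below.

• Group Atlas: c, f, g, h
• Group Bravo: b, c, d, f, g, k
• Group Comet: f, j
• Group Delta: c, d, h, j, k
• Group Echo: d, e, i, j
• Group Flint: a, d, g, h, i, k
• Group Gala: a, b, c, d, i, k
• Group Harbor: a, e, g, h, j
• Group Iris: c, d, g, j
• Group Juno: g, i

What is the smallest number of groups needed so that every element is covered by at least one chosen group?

3

Bravo and Echo and Harbor together: Bravo ∪ Echo ∪ Harbor = {a, b, c, d, e, f, g, h, i, j, k} — every element is covered.
No 2 of the 10 groups cover everything (all 45 combinations miss at least one element), so 3 is optimal.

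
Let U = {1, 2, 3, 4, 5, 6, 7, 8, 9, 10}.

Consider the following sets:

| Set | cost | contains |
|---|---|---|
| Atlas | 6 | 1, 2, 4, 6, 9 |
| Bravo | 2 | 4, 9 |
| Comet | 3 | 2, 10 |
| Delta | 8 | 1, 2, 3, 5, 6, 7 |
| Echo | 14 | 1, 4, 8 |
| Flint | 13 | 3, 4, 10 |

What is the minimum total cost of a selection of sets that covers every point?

27

Bravo, Comet, Delta, Echo together cover every point (Bravo ∪ Comet ∪ Delta ∪ Echo = {1, 2, 3, 4, 5, 6, 7, 8, 9, 10}); total cost 2 + 3 + 8 + 14 = 27.
No covering selection has total cost below 27.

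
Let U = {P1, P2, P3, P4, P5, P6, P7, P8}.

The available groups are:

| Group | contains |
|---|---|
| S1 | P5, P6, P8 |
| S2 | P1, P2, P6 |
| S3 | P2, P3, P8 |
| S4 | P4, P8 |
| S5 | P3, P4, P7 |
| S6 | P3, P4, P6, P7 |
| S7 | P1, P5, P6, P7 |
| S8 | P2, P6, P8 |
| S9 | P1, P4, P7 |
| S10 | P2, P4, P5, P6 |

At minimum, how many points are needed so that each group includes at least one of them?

H = {P6, P7, P8} meets every group (each contains at least one member of H), and |H| = 3.
No choice of 2 points meets every group, so 3 is the minimum.

3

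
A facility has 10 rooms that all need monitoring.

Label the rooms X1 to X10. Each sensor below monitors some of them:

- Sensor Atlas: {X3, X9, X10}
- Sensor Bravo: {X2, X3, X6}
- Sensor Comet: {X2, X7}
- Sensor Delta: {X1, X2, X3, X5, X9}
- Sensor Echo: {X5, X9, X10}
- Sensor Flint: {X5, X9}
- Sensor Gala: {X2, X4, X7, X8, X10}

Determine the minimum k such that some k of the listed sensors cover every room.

3

Take {Bravo, Delta, Gala}. Their union is {X1, X2, X3, X4, X5, X6, X7, X8, X9, X10}, which is all 10 rooms.
Only Delta contains X1, so Delta is forced; the remaining 5 rooms need at least 2 more sensors (each remaining sensor adds at most 4) — so at least 3 sensors are needed, and 3 is optimal.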